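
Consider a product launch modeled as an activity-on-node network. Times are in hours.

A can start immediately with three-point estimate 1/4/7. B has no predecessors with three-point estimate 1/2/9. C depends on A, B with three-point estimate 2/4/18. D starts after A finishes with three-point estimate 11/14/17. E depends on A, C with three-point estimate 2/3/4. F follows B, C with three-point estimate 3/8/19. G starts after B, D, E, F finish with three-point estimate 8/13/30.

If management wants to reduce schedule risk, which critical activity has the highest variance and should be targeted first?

G

te_A = (1 + 4·4 + 7)/6 = 24/6 = 4; σ²_A = ((7−1)/6)² = 1.000
te_B = (1 + 4·2 + 9)/6 = 18/6 = 3; σ²_B = ((9−1)/6)² = 1.778
te_C = (2 + 4·4 + 18)/6 = 36/6 = 6; σ²_C = ((18−2)/6)² = 7.111
te_D = (11 + 4·14 + 17)/6 = 84/6 = 14; σ²_D = ((17−11)/6)² = 1.000
te_E = (2 + 4·3 + 4)/6 = 18/6 = 3; σ²_E = ((4−2)/6)² = 0.111
te_F = (3 + 4·8 + 19)/6 = 54/6 = 9; σ²_F = ((19−3)/6)² = 7.111
te_G = (8 + 4·13 + 30)/6 = 90/6 = 15; σ²_G = ((30−8)/6)² = 13.444

Forward pass:
ES_A = 0; EF_A = 4
ES_B = 0; EF_B = 3
ES_C = max(EF_A=4, EF_B=3) = 4; EF_C = 4+6 = 10
ES_D = 4; EF_D = 4+14 = 18
ES_E = max(EF_A=4, EF_C=10) = 10; EF_E = 10+3 = 13
ES_F = max(EF_B=3, EF_C=10) = 10; EF_F = 10+9 = 19
ES_G = max(EF_B=3, EF_D=18, EF_E=13, EF_F=19) = 19; EF_G = 19+15 = 34
Expected project duration μ = 34 hours. Critical path: A → C → F → G.

Variances on critical path: σ²_A=1.000, σ²_C=7.111, σ²_F=7.111, σ²_G=13.444.
Largest is σ²_G = 13.444.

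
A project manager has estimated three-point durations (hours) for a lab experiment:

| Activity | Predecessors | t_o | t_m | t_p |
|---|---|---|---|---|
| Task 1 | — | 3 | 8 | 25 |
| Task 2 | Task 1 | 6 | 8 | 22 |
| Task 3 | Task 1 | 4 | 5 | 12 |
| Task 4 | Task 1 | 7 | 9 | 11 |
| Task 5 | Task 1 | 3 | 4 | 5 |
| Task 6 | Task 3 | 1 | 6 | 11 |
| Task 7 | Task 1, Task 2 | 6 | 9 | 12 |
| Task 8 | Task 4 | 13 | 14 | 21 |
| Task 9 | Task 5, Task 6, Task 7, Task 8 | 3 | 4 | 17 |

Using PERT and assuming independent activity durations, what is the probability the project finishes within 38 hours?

te_Task 1 = (3 + 4·8 + 25)/6 = 60/6 = 10; σ²_Task 1 = ((25−3)/6)² = 13.444
te_Task 2 = (6 + 4·8 + 22)/6 = 60/6 = 10; σ²_Task 2 = ((22−6)/6)² = 7.111
te_Task 3 = (4 + 4·5 + 12)/6 = 36/6 = 6; σ²_Task 3 = ((12−4)/6)² = 1.778
te_Task 4 = (7 + 4·9 + 11)/6 = 54/6 = 9; σ²_Task 4 = ((11−7)/6)² = 0.444
te_Task 5 = (3 + 4·4 + 5)/6 = 24/6 = 4; σ²_Task 5 = ((5−3)/6)² = 0.111
te_Task 6 = (1 + 4·6 + 11)/6 = 36/6 = 6; σ²_Task 6 = ((11−1)/6)² = 2.778
te_Task 7 = (6 + 4·9 + 12)/6 = 54/6 = 9; σ²_Task 7 = ((12−6)/6)² = 1.000
te_Task 8 = (13 + 4·14 + 21)/6 = 90/6 = 15; σ²_Task 8 = ((21−13)/6)² = 1.778
te_Task 9 = (3 + 4·4 + 17)/6 = 36/6 = 6; σ²_Task 9 = ((17−3)/6)² = 5.444

Forward pass:
ES_Task 1 = 0; EF_Task 1 = 10
ES_Task 2 = 10; EF_Task 2 = 10+10 = 20
ES_Task 3 = 10; EF_Task 3 = 10+6 = 16
ES_Task 4 = 10; EF_Task 4 = 10+9 = 19
ES_Task 5 = 10; EF_Task 5 = 10+4 = 14
ES_Task 6 = 16; EF_Task 6 = 16+6 = 22
ES_Task 7 = max(EF_Task 1=10, EF_Task 2=20) = 20; EF_Task 7 = 20+9 = 29
ES_Task 8 = 19; EF_Task 8 = 19+15 = 34
ES_Task 9 = max(EF_Task 5=14, EF_Task 6=22, EF_Task 7=29, EF_Task 8=34) = 34; EF_Task 9 = 34+6 = 40
Expected project duration μ = 40 hours. Critical path: Task 1 → Task 4 → Task 8 → Task 9.

Variance along critical path = 13.444 + 0.444 + 1.778 + 5.444 = 21.111; σ = √21.111 = 4.595 hours.
Z = (38 − 40) / 4.595 = -0.435
P(T ≤ 38) = Φ(-0.435) ≈ 0.332

0.332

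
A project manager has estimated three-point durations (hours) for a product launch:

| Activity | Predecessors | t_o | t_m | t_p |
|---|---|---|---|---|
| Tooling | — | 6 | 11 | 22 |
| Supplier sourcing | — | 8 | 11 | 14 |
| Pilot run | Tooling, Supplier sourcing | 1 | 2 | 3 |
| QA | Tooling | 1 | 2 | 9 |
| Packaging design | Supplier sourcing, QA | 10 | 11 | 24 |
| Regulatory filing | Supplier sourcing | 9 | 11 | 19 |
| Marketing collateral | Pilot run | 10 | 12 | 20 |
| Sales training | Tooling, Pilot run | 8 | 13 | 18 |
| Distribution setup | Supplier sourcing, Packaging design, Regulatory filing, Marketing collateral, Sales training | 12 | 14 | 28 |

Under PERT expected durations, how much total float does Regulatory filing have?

5 hours

te_Tooling = (6 + 4·11 + 22)/6 = 72/6 = 12
te_Supplier sourcing = (8 + 4·11 + 14)/6 = 66/6 = 11
te_Pilot run = (1 + 4·2 + 3)/6 = 12/6 = 2
te_QA = (1 + 4·2 + 9)/6 = 18/6 = 3
te_Packaging design = (10 + 4·11 + 24)/6 = 78/6 = 13
te_Regulatory filing = (9 + 4·11 + 19)/6 = 72/6 = 12
te_Marketing collateral = (10 + 4·12 + 20)/6 = 78/6 = 13
te_Sales training = (8 + 4·13 + 18)/6 = 78/6 = 13
te_Distribution setup = (12 + 4·14 + 28)/6 = 96/6 = 16

Forward pass:
ES_Tooling = 0; EF_Tooling = 12
ES_Supplier sourcing = 0; EF_Supplier sourcing = 11
ES_Pilot run = max(EF_Tooling=12, EF_Supplier sourcing=11) = 12; EF_Pilot run = 12+2 = 14
ES_QA = 12; EF_QA = 12+3 = 15
ES_Packaging design = max(EF_Supplier sourcing=11, EF_QA=15) = 15; EF_Packaging design = 15+13 = 28
ES_Regulatory filing = 11; EF_Regulatory filing = 11+12 = 23
ES_Marketing collateral = 14; EF_Marketing collateral = 14+13 = 27
ES_Sales training = max(EF_Tooling=12, EF_Pilot run=14) = 14; EF_Sales training = 14+13 = 27
ES_Distribution setup = max(EF_Supplier sourcing=11, EF_Packaging design=28, EF_Regulatory filing=23, EF_Marketing collateral=27, EF_Sales training=27) = 28; EF_Distribution setup = 28+16 = 44
Expected project duration μ = 44 hours. Critical path: Tooling → QA → Packaging design → Distribution setup.

Backward pass:
LF_Distribution setup = 44; LS_Distribution setup = 44−16 = 28
LF_Sales training = LS_Distribution setup = 28; LS_Sales training = 28−13 = 15
LF_Marketing collateral = LS_Distribution setup = 28; LS_Marketing collateral = 28−13 = 15
LF_Regulatory filing = LS_Distribution setup = 28; LS_Regulatory filing = 28−12 = 16
LF_Packaging design = LS_Distribution setup = 28; LS_Packaging design = 28−13 = 15
LF_QA = LS_Packaging design = 15; LS_QA = 15−3 = 12
LF_Pilot run = min(LS_Marketing collateral=15, LS_Sales training=15) = 15; LS_Pilot run = 15−2 = 13
LF_Supplier sourcing = min(LS_Pilot run=13, LS_Packaging design=15, LS_Regulatory filing=16, LS_Distribution setup=28) = 13; LS_Supplier sourcing = 13−11 = 2
LF_Tooling = min(LS_Pilot run=13, LS_QA=12, LS_Sales training=15) = 12; LS_Tooling = 12−12 = 0
Slack_Regulatory filing = LS_Regulatory filing − ES_Regulatory filing = 16 − 11 = 5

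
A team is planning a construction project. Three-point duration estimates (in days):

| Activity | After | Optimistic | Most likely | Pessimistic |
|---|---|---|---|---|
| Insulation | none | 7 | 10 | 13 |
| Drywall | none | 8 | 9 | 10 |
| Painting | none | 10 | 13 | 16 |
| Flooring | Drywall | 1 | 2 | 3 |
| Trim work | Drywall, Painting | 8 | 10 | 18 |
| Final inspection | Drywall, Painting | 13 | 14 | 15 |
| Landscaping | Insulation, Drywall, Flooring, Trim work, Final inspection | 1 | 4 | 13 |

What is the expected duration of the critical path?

te_Insulation = (7 + 4·10 + 13)/6 = 60/6 = 10
te_Drywall = (8 + 4·9 + 10)/6 = 54/6 = 9
te_Painting = (10 + 4·13 + 16)/6 = 78/6 = 13
te_Flooring = (1 + 4·2 + 3)/6 = 12/6 = 2
te_Trim work = (8 + 4·10 + 18)/6 = 66/6 = 11
te_Final inspection = (13 + 4·14 + 15)/6 = 84/6 = 14
te_Landscaping = (1 + 4·4 + 13)/6 = 30/6 = 5

Forward pass:
ES_Insulation = 0; EF_Insulation = 10
ES_Drywall = 0; EF_Drywall = 9
ES_Painting = 0; EF_Painting = 13
ES_Flooring = 9; EF_Flooring = 9+2 = 11
ES_Trim work = max(EF_Drywall=9, EF_Painting=13) = 13; EF_Trim work = 13+11 = 24
ES_Final inspection = max(EF_Drywall=9, EF_Painting=13) = 13; EF_Final inspection = 13+14 = 27
ES_Landscaping = max(EF_Insulation=10, EF_Drywall=9, EF_Flooring=11, EF_Trim work=24, EF_Final inspection=27) = 27; EF_Landscaping = 27+5 = 32
Expected project duration μ = 32 days. Critical path: Painting → Final inspection → Landscaping.

32 days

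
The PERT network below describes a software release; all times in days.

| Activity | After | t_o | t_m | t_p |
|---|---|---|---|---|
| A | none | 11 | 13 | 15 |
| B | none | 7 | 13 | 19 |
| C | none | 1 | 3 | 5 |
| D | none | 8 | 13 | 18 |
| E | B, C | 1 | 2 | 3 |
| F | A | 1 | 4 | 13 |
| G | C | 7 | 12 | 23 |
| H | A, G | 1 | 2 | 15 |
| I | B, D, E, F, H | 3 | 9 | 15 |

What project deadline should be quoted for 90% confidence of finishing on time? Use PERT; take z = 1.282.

te_A = (11 + 4·13 + 15)/6 = 78/6 = 13; σ²_A = ((15−11)/6)² = 0.444
te_B = (7 + 4·13 + 19)/6 = 78/6 = 13; σ²_B = ((19−7)/6)² = 4.000
te_C = (1 + 4·3 + 5)/6 = 18/6 = 3; σ²_C = ((5−1)/6)² = 0.444
te_D = (8 + 4·13 + 18)/6 = 78/6 = 13; σ²_D = ((18−8)/6)² = 2.778
te_E = (1 + 4·2 + 3)/6 = 12/6 = 2; σ²_E = ((3−1)/6)² = 0.111
te_F = (1 + 4·4 + 13)/6 = 30/6 = 5; σ²_F = ((13−1)/6)² = 4.000
te_G = (7 + 4·12 + 23)/6 = 78/6 = 13; σ²_G = ((23−7)/6)² = 7.111
te_H = (1 + 4·2 + 15)/6 = 24/6 = 4; σ²_H = ((15−1)/6)² = 5.444
te_I = (3 + 4·9 + 15)/6 = 54/6 = 9; σ²_I = ((15−3)/6)² = 4.000

Forward pass:
ES_A = 0; EF_A = 13
ES_B = 0; EF_B = 13
ES_C = 0; EF_C = 3
ES_D = 0; EF_D = 13
ES_E = max(EF_B=13, EF_C=3) = 13; EF_E = 13+2 = 15
ES_F = 13; EF_F = 13+5 = 18
ES_G = 3; EF_G = 3+13 = 16
ES_H = max(EF_A=13, EF_G=16) = 16; EF_H = 16+4 = 20
ES_I = max(EF_B=13, EF_D=13, EF_E=15, EF_F=18, EF_H=20) = 20; EF_I = 20+9 = 29
Expected project duration μ = 29 days. Critical path: C → G → H → I.

Variance along critical path = 0.444 + 7.111 + 5.444 + 4.000 = 17.000; σ = 4.123 days.
D = μ + z·σ = 29 + 1.282·4.123 = 34.3 days

34.3 days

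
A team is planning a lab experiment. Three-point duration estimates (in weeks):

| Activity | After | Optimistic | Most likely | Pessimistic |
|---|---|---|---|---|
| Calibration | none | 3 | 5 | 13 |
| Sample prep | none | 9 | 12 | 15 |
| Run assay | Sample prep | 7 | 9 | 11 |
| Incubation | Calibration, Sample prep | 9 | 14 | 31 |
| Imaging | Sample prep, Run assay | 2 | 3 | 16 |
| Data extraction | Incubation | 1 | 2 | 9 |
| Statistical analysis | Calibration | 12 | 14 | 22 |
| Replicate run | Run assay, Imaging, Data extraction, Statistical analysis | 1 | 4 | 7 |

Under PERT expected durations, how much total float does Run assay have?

te_Calibration = (3 + 4·5 + 13)/6 = 36/6 = 6
te_Sample prep = (9 + 4·12 + 15)/6 = 72/6 = 12
te_Run assay = (7 + 4·9 + 11)/6 = 54/6 = 9
te_Incubation = (9 + 4·14 + 31)/6 = 96/6 = 16
te_Imaging = (2 + 4·3 + 16)/6 = 30/6 = 5
te_Data extraction = (1 + 4·2 + 9)/6 = 18/6 = 3
te_Statistical analysis = (12 + 4·14 + 22)/6 = 90/6 = 15
te_Replicate run = (1 + 4·4 + 7)/6 = 24/6 = 4

Forward pass:
ES_Calibration = 0; EF_Calibration = 6
ES_Sample prep = 0; EF_Sample prep = 12
ES_Run assay = 12; EF_Run assay = 12+9 = 21
ES_Incubation = max(EF_Calibration=6, EF_Sample prep=12) = 12; EF_Incubation = 12+16 = 28
ES_Imaging = max(EF_Sample prep=12, EF_Run assay=21) = 21; EF_Imaging = 21+5 = 26
ES_Data extraction = 28; EF_Data extraction = 28+3 = 31
ES_Statistical analysis = 6; EF_Statistical analysis = 6+15 = 21
ES_Replicate run = max(EF_Run assay=21, EF_Imaging=26, EF_Data extraction=31, EF_Statistical analysis=21) = 31; EF_Replicate run = 31+4 = 35
Expected project duration μ = 35 weeks. Critical path: Sample prep → Incubation → Data extraction → Replicate run.

Backward pass:
LF_Replicate run = 35; LS_Replicate run = 35−4 = 31
LF_Statistical analysis = LS_Replicate run = 31; LS_Statistical analysis = 31−15 = 16
LF_Data extraction = LS_Replicate run = 31; LS_Data extraction = 31−3 = 28
LF_Imaging = LS_Replicate run = 31; LS_Imaging = 31−5 = 26
LF_Incubation = LS_Data extraction = 28; LS_Incubation = 28−16 = 12
LF_Run assay = min(LS_Imaging=26, LS_Replicate run=31) = 26; LS_Run assay = 26−9 = 17
LF_Sample prep = min(LS_Run assay=17, LS_Incubation=12, LS_Imaging=26) = 12; LS_Sample prep = 12−12 = 0
LF_Calibration = min(LS_Incubation=12, LS_Statistical analysis=16) = 12; LS_Calibration = 12−6 = 6
Slack_Run assay = LS_Run assay − ES_Run assay = 17 − 12 = 5

5 weeks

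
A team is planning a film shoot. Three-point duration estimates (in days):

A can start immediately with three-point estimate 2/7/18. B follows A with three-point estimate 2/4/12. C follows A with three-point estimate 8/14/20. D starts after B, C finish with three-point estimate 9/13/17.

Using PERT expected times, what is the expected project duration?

35 days

te_A = (2 + 4·7 + 18)/6 = 48/6 = 8
te_B = (2 + 4·4 + 12)/6 = 30/6 = 5
te_C = (8 + 4·14 + 20)/6 = 84/6 = 14
te_D = (9 + 4·13 + 17)/6 = 78/6 = 13

Forward pass:
ES_A = 0; EF_A = 8
ES_B = 8; EF_B = 8+5 = 13
ES_C = 8; EF_C = 8+14 = 22
ES_D = max(EF_B=13, EF_C=22) = 22; EF_D = 22+13 = 35
Expected project duration μ = 35 days. Critical path: A → C → D.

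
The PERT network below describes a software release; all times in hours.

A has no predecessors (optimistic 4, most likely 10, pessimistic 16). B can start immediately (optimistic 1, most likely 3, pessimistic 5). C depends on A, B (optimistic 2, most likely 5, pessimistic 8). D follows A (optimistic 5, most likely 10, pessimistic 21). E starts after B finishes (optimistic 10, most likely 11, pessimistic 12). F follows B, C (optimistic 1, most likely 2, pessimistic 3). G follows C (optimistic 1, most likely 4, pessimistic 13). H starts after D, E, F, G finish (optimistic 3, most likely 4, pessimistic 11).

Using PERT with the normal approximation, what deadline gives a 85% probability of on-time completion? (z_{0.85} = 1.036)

29.7 hours

te_A = (4 + 4·10 + 16)/6 = 60/6 = 10; σ²_A = ((16−4)/6)² = 4.000
te_B = (1 + 4·3 + 5)/6 = 18/6 = 3; σ²_B = ((5−1)/6)² = 0.444
te_C = (2 + 4·5 + 8)/6 = 30/6 = 5; σ²_C = ((8−2)/6)² = 1.000
te_D = (5 + 4·10 + 21)/6 = 66/6 = 11; σ²_D = ((21−5)/6)² = 7.111
te_E = (10 + 4·11 + 12)/6 = 66/6 = 11; σ²_E = ((12−10)/6)² = 0.111
te_F = (1 + 4·2 + 3)/6 = 12/6 = 2; σ²_F = ((3−1)/6)² = 0.111
te_G = (1 + 4·4 + 13)/6 = 30/6 = 5; σ²_G = ((13−1)/6)² = 4.000
te_H = (3 + 4·4 + 11)/6 = 30/6 = 5; σ²_H = ((11−3)/6)² = 1.778

Forward pass:
ES_A = 0; EF_A = 10
ES_B = 0; EF_B = 3
ES_C = max(EF_A=10, EF_B=3) = 10; EF_C = 10+5 = 15
ES_D = 10; EF_D = 10+11 = 21
ES_E = 3; EF_E = 3+11 = 14
ES_F = max(EF_B=3, EF_C=15) = 15; EF_F = 15+2 = 17
ES_G = 15; EF_G = 15+5 = 20
ES_H = max(EF_D=21, EF_E=14, EF_F=17, EF_G=20) = 21; EF_H = 21+5 = 26
Expected project duration μ = 26 hours. Critical path: A → D → H.

Variance along critical path = 4.000 + 7.111 + 1.778 = 12.889; σ = 3.590 hours.
D = μ + z·σ = 26 + 1.036·3.590 = 29.7 hours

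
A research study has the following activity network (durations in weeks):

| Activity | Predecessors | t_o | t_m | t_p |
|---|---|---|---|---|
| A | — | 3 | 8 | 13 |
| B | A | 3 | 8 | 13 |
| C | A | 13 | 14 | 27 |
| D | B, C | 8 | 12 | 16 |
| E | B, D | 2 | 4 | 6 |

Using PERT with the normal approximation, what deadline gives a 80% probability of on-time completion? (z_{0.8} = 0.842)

te_A = (3 + 4·8 + 13)/6 = 48/6 = 8; σ²_A = ((13−3)/6)² = 2.778
te_B = (3 + 4·8 + 13)/6 = 48/6 = 8; σ²_B = ((13−3)/6)² = 2.778
te_C = (13 + 4·14 + 27)/6 = 96/6 = 16; σ²_C = ((27−13)/6)² = 5.444
te_D = (8 + 4·12 + 16)/6 = 72/6 = 12; σ²_D = ((16−8)/6)² = 1.778
te_E = (2 + 4·4 + 6)/6 = 24/6 = 4; σ²_E = ((6−2)/6)² = 0.444

Forward pass:
ES_A = 0; EF_A = 8
ES_B = 8; EF_B = 8+8 = 16
ES_C = 8; EF_C = 8+16 = 24
ES_D = max(EF_B=16, EF_C=24) = 24; EF_D = 24+12 = 36
ES_E = max(EF_B=16, EF_D=36) = 36; EF_E = 36+4 = 40
Expected project duration μ = 40 weeks. Critical path: A → C → D → E.

Variance along critical path = 2.778 + 5.444 + 1.778 + 0.444 = 10.444; σ = 3.232 weeks.
D = μ + z·σ = 40 + 0.842·3.232 = 42.7 weeks

42.7 weeks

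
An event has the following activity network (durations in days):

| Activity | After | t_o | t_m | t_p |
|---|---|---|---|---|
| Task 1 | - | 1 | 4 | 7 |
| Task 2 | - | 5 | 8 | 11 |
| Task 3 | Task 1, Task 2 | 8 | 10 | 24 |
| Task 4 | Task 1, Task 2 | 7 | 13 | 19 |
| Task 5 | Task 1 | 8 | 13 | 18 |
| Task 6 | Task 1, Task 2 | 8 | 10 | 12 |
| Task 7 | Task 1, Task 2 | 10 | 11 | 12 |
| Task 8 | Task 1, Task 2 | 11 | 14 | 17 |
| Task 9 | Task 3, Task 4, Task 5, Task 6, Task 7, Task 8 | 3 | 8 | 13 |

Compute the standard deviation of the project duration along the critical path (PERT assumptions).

te_Task 1 = (1 + 4·4 + 7)/6 = 24/6 = 4; σ²_Task 1 = ((7−1)/6)² = 1.000
te_Task 2 = (5 + 4·8 + 11)/6 = 48/6 = 8; σ²_Task 2 = ((11−5)/6)² = 1.000
te_Task 3 = (8 + 4·10 + 24)/6 = 72/6 = 12; σ²_Task 3 = ((24−8)/6)² = 7.111
te_Task 4 = (7 + 4·13 + 19)/6 = 78/6 = 13; σ²_Task 4 = ((19−7)/6)² = 4.000
te_Task 5 = (8 + 4·13 + 18)/6 = 78/6 = 13; σ²_Task 5 = ((18−8)/6)² = 2.778
te_Task 6 = (8 + 4·10 + 12)/6 = 60/6 = 10; σ²_Task 6 = ((12−8)/6)² = 0.444
te_Task 7 = (10 + 4·11 + 12)/6 = 66/6 = 11; σ²_Task 7 = ((12−10)/6)² = 0.111
te_Task 8 = (11 + 4·14 + 17)/6 = 84/6 = 14; σ²_Task 8 = ((17−11)/6)² = 1.000
te_Task 9 = (3 + 4·8 + 13)/6 = 48/6 = 8; σ²_Task 9 = ((13−3)/6)² = 2.778

Forward pass:
ES_Task 1 = 0; EF_Task 1 = 4
ES_Task 2 = 0; EF_Task 2 = 8
ES_Task 3 = max(EF_Task 1=4, EF_Task 2=8) = 8; EF_Task 3 = 8+12 = 20
ES_Task 4 = max(EF_Task 1=4, EF_Task 2=8) = 8; EF_Task 4 = 8+13 = 21
ES_Task 5 = 4; EF_Task 5 = 4+13 = 17
ES_Task 6 = max(EF_Task 1=4, EF_Task 2=8) = 8; EF_Task 6 = 8+10 = 18
ES_Task 7 = max(EF_Task 1=4, EF_Task 2=8) = 8; EF_Task 7 = 8+11 = 19
ES_Task 8 = max(EF_Task 1=4, EF_Task 2=8) = 8; EF_Task 8 = 8+14 = 22
ES_Task 9 = max(EF_Task 3=20, EF_Task 4=21, EF_Task 5=17, EF_Task 6=18, EF_Task 7=19, EF_Task 8=22) = 22; EF_Task 9 = 22+8 = 30
Expected project duration μ = 30 days. Critical path: Task 2 → Task 8 → Task 9.

Variance along critical path = 1.000 + 1.000 + 2.778 = 4.778
σ = √4.778 = 2.186 days

2.19 days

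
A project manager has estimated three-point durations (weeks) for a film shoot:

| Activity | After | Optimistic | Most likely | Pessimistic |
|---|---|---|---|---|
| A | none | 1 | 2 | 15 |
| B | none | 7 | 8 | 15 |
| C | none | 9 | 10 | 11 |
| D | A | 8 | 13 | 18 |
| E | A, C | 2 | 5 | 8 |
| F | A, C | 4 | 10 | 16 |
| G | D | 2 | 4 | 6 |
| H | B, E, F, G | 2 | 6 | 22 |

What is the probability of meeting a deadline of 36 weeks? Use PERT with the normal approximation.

0.942

te_A = (1 + 4·2 + 15)/6 = 24/6 = 4; σ²_A = ((15−1)/6)² = 5.444
te_B = (7 + 4·8 + 15)/6 = 54/6 = 9; σ²_B = ((15−7)/6)² = 1.778
te_C = (9 + 4·10 + 11)/6 = 60/6 = 10; σ²_C = ((11−9)/6)² = 0.111
te_D = (8 + 4·13 + 18)/6 = 78/6 = 13; σ²_D = ((18−8)/6)² = 2.778
te_E = (2 + 4·5 + 8)/6 = 30/6 = 5; σ²_E = ((8−2)/6)² = 1.000
te_F = (4 + 4·10 + 16)/6 = 60/6 = 10; σ²_F = ((16−4)/6)² = 4.000
te_G = (2 + 4·4 + 6)/6 = 24/6 = 4; σ²_G = ((6−2)/6)² = 0.444
te_H = (2 + 4·6 + 22)/6 = 48/6 = 8; σ²_H = ((22−2)/6)² = 11.111

Forward pass:
ES_A = 0; EF_A = 4
ES_B = 0; EF_B = 9
ES_C = 0; EF_C = 10
ES_D = 4; EF_D = 4+13 = 17
ES_E = max(EF_A=4, EF_C=10) = 10; EF_E = 10+5 = 15
ES_F = max(EF_A=4, EF_C=10) = 10; EF_F = 10+10 = 20
ES_G = 17; EF_G = 17+4 = 21
ES_H = max(EF_B=9, EF_E=15, EF_F=20, EF_G=21) = 21; EF_H = 21+8 = 29
Expected project duration μ = 29 weeks. Critical path: A → D → G → H.

Variance along critical path = 5.444 + 2.778 + 0.444 + 11.111 = 19.778; σ = √19.778 = 4.447 weeks.
Z = (36 − 29) / 4.447 = 1.574
P(T ≤ 36) = Φ(1.574) ≈ 0.942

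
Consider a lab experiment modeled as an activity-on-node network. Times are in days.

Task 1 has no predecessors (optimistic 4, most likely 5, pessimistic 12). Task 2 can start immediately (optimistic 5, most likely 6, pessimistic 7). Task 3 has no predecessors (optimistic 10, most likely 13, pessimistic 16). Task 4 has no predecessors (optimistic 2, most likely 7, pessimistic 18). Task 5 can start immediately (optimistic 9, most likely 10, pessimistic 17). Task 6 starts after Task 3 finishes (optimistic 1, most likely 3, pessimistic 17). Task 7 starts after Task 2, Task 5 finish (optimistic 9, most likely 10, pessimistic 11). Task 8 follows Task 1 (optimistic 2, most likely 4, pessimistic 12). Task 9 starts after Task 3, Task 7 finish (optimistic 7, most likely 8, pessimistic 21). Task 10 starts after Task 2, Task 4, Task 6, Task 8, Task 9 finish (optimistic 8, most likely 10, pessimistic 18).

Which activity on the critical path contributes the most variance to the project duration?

Task 9

te_Task 1 = (4 + 4·5 + 12)/6 = 36/6 = 6; σ²_Task 1 = ((12−4)/6)² = 1.778
te_Task 2 = (5 + 4·6 + 7)/6 = 36/6 = 6; σ²_Task 2 = ((7−5)/6)² = 0.111
te_Task 3 = (10 + 4·13 + 16)/6 = 78/6 = 13; σ²_Task 3 = ((16−10)/6)² = 1.000
te_Task 4 = (2 + 4·7 + 18)/6 = 48/6 = 8; σ²_Task 4 = ((18−2)/6)² = 7.111
te_Task 5 = (9 + 4·10 + 17)/6 = 66/6 = 11; σ²_Task 5 = ((17−9)/6)² = 1.778
te_Task 6 = (1 + 4·3 + 17)/6 = 30/6 = 5; σ²_Task 6 = ((17−1)/6)² = 7.111
te_Task 7 = (9 + 4·10 + 11)/6 = 60/6 = 10; σ²_Task 7 = ((11−9)/6)² = 0.111
te_Task 8 = (2 + 4·4 + 12)/6 = 30/6 = 5; σ²_Task 8 = ((12−2)/6)² = 2.778
te_Task 9 = (7 + 4·8 + 21)/6 = 60/6 = 10; σ²_Task 9 = ((21−7)/6)² = 5.444
te_Task 10 = (8 + 4·10 + 18)/6 = 66/6 = 11; σ²_Task 10 = ((18−8)/6)² = 2.778

Forward pass:
ES_Task 1 = 0; EF_Task 1 = 6
ES_Task 2 = 0; EF_Task 2 = 6
ES_Task 3 = 0; EF_Task 3 = 13
ES_Task 4 = 0; EF_Task 4 = 8
ES_Task 5 = 0; EF_Task 5 = 11
ES_Task 6 = 13; EF_Task 6 = 13+5 = 18
ES_Task 7 = max(EF_Task 2=6, EF_Task 5=11) = 11; EF_Task 7 = 11+10 = 21
ES_Task 8 = 6; EF_Task 8 = 6+5 = 11
ES_Task 9 = max(EF_Task 3=13, EF_Task 7=21) = 21; EF_Task 9 = 21+10 = 31
ES_Task 10 = max(EF_Task 2=6, EF_Task 4=8, EF_Task 6=18, EF_Task 8=11, EF_Task 9=31) = 31; EF_Task 10 = 31+11 = 42
Expected project duration μ = 42 days. Critical path: Task 5 → Task 7 → Task 9 → Task 10.

Variances on critical path: σ²_Task 5=1.778, σ²_Task 7=0.111, σ²_Task 9=5.444, σ²_Task 10=2.778.
Largest is σ²_Task 9 = 5.444.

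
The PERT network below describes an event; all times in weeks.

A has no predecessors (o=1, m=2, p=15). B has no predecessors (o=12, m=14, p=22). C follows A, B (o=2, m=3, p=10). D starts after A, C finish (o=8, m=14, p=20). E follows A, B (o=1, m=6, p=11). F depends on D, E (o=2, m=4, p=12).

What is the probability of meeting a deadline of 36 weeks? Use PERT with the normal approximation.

0.276

te_A = (1 + 4·2 + 15)/6 = 24/6 = 4; σ²_A = ((15−1)/6)² = 5.444
te_B = (12 + 4·14 + 22)/6 = 90/6 = 15; σ²_B = ((22−12)/6)² = 2.778
te_C = (2 + 4·3 + 10)/6 = 24/6 = 4; σ²_C = ((10−2)/6)² = 1.778
te_D = (8 + 4·14 + 20)/6 = 84/6 = 14; σ²_D = ((20−8)/6)² = 4.000
te_E = (1 + 4·6 + 11)/6 = 36/6 = 6; σ²_E = ((11−1)/6)² = 2.778
te_F = (2 + 4·4 + 12)/6 = 30/6 = 5; σ²_F = ((12−2)/6)² = 2.778

Forward pass:
ES_A = 0; EF_A = 4
ES_B = 0; EF_B = 15
ES_C = max(EF_A=4, EF_B=15) = 15; EF_C = 15+4 = 19
ES_D = max(EF_A=4, EF_C=19) = 19; EF_D = 19+14 = 33
ES_E = max(EF_A=4, EF_B=15) = 15; EF_E = 15+6 = 21
ES_F = max(EF_D=33, EF_E=21) = 33; EF_F = 33+5 = 38
Expected project duration μ = 38 weeks. Critical path: B → C → D → F.

Variance along critical path = 2.778 + 1.778 + 4.000 + 2.778 = 11.333; σ = √11.333 = 3.367 weeks.
Z = (36 − 38) / 3.367 = -0.594
P(T ≤ 36) = Φ(-0.594) ≈ 0.276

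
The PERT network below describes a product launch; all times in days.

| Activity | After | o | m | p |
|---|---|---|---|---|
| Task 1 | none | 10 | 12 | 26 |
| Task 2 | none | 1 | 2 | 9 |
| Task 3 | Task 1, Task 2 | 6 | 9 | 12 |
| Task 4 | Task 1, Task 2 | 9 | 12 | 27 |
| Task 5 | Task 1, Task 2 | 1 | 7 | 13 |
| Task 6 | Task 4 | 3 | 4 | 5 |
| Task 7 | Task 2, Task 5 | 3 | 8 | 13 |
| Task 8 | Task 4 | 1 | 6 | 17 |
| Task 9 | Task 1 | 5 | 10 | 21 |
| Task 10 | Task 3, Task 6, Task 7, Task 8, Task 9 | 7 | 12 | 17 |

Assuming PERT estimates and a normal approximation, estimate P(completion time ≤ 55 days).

te_Task 1 = (10 + 4·12 + 26)/6 = 84/6 = 14; σ²_Task 1 = ((26−10)/6)² = 7.111
te_Task 2 = (1 + 4·2 + 9)/6 = 18/6 = 3; σ²_Task 2 = ((9−1)/6)² = 1.778
te_Task 3 = (6 + 4·9 + 12)/6 = 54/6 = 9; σ²_Task 3 = ((12−6)/6)² = 1.000
te_Task 4 = (9 + 4·12 + 27)/6 = 84/6 = 14; σ²_Task 4 = ((27−9)/6)² = 9.000
te_Task 5 = (1 + 4·7 + 13)/6 = 42/6 = 7; σ²_Task 5 = ((13−1)/6)² = 4.000
te_Task 6 = (3 + 4·4 + 5)/6 = 24/6 = 4; σ²_Task 6 = ((5−3)/6)² = 0.111
te_Task 7 = (3 + 4·8 + 13)/6 = 48/6 = 8; σ²_Task 7 = ((13−3)/6)² = 2.778
te_Task 8 = (1 + 4·6 + 17)/6 = 42/6 = 7; σ²_Task 8 = ((17−1)/6)² = 7.111
te_Task 9 = (5 + 4·10 + 21)/6 = 66/6 = 11; σ²_Task 9 = ((21−5)/6)² = 7.111
te_Task 10 = (7 + 4·12 + 17)/6 = 72/6 = 12; σ²_Task 10 = ((17−7)/6)² = 2.778

Forward pass:
ES_Task 1 = 0; EF_Task 1 = 14
ES_Task 2 = 0; EF_Task 2 = 3
ES_Task 3 = max(EF_Task 1=14, EF_Task 2=3) = 14; EF_Task 3 = 14+9 = 23
ES_Task 4 = max(EF_Task 1=14, EF_Task 2=3) = 14; EF_Task 4 = 14+14 = 28
ES_Task 5 = max(EF_Task 1=14, EF_Task 2=3) = 14; EF_Task 5 = 14+7 = 21
ES_Task 6 = 28; EF_Task 6 = 28+4 = 32
ES_Task 7 = max(EF_Task 2=3, EF_Task 5=21) = 21; EF_Task 7 = 21+8 = 29
ES_Task 8 = 28; EF_Task 8 = 28+7 = 35
ES_Task 9 = 14; EF_Task 9 = 14+11 = 25
ES_Task 10 = max(EF_Task 3=23, EF_Task 6=32, EF_Task 7=29, EF_Task 8=35, EF_Task 9=25) = 35; EF_Task 10 = 35+12 = 47
Expected project duration μ = 47 days. Critical path: Task 1 → Task 4 → Task 8 → Task 10.

Variance along critical path = 7.111 + 9.000 + 7.111 + 2.778 = 26.000; σ = √26.000 = 5.099 days.
Z = (55 − 47) / 5.099 = 1.569
P(T ≤ 55) = Φ(1.569) ≈ 0.942

0.942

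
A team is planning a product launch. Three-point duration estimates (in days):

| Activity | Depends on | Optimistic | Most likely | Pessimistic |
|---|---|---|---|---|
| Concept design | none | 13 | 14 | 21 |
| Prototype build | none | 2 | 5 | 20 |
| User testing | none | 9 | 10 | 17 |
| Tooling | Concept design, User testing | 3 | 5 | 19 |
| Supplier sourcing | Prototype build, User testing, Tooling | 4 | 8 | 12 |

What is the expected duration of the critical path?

30 days

te_Concept design = (13 + 4·14 + 21)/6 = 90/6 = 15
te_Prototype build = (2 + 4·5 + 20)/6 = 42/6 = 7
te_User testing = (9 + 4·10 + 17)/6 = 66/6 = 11
te_Tooling = (3 + 4·5 + 19)/6 = 42/6 = 7
te_Supplier sourcing = (4 + 4·8 + 12)/6 = 48/6 = 8

Forward pass:
ES_Concept design = 0; EF_Concept design = 15
ES_Prototype build = 0; EF_Prototype build = 7
ES_User testing = 0; EF_User testing = 11
ES_Tooling = max(EF_Concept design=15, EF_User testing=11) = 15; EF_Tooling = 15+7 = 22
ES_Supplier sourcing = max(EF_Prototype build=7, EF_User testing=11, EF_Tooling=22) = 22; EF_Supplier sourcing = 22+8 = 30
Expected project duration μ = 30 days. Critical path: Concept design → Tooling → Supplier sourcing.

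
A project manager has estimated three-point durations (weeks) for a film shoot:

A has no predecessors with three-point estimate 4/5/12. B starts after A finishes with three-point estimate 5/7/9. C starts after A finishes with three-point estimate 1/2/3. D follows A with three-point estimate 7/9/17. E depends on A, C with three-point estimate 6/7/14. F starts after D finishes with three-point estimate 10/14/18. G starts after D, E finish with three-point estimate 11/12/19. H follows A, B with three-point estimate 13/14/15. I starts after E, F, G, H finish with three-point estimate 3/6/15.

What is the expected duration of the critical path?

37 weeks

te_A = (4 + 4·5 + 12)/6 = 36/6 = 6
te_B = (5 + 4·7 + 9)/6 = 42/6 = 7
te_C = (1 + 4·2 + 3)/6 = 12/6 = 2
te_D = (7 + 4·9 + 17)/6 = 60/6 = 10
te_E = (6 + 4·7 + 14)/6 = 48/6 = 8
te_F = (10 + 4·14 + 18)/6 = 84/6 = 14
te_G = (11 + 4·12 + 19)/6 = 78/6 = 13
te_H = (13 + 4·14 + 15)/6 = 84/6 = 14
te_I = (3 + 4·6 + 15)/6 = 42/6 = 7

Forward pass:
ES_A = 0; EF_A = 6
ES_B = 6; EF_B = 6+7 = 13
ES_C = 6; EF_C = 6+2 = 8
ES_D = 6; EF_D = 6+10 = 16
ES_E = max(EF_A=6, EF_C=8) = 8; EF_E = 8+8 = 16
ES_F = 16; EF_F = 16+14 = 30
ES_G = max(EF_D=16, EF_E=16) = 16; EF_G = 16+13 = 29
ES_H = max(EF_A=6, EF_B=13) = 13; EF_H = 13+14 = 27
ES_I = max(EF_E=16, EF_F=30, EF_G=29, EF_H=27) = 30; EF_I = 30+7 = 37
Expected project duration μ = 37 weeks. Critical path: A → D → F → I.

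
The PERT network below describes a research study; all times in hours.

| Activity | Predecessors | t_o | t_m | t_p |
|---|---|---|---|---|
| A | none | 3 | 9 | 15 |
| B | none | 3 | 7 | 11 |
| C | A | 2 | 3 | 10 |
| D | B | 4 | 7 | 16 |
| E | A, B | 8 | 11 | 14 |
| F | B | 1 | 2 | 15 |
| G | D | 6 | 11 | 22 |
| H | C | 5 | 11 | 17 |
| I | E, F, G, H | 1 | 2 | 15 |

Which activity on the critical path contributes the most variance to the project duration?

G

te_A = (3 + 4·9 + 15)/6 = 54/6 = 9; σ²_A = ((15−3)/6)² = 4.000
te_B = (3 + 4·7 + 11)/6 = 42/6 = 7; σ²_B = ((11−3)/6)² = 1.778
te_C = (2 + 4·3 + 10)/6 = 24/6 = 4; σ²_C = ((10−2)/6)² = 1.778
te_D = (4 + 4·7 + 16)/6 = 48/6 = 8; σ²_D = ((16−4)/6)² = 4.000
te_E = (8 + 4·11 + 14)/6 = 66/6 = 11; σ²_E = ((14−8)/6)² = 1.000
te_F = (1 + 4·2 + 15)/6 = 24/6 = 4; σ²_F = ((15−1)/6)² = 5.444
te_G = (6 + 4·11 + 22)/6 = 72/6 = 12; σ²_G = ((22−6)/6)² = 7.111
te_H = (5 + 4·11 + 17)/6 = 66/6 = 11; σ²_H = ((17−5)/6)² = 4.000
te_I = (1 + 4·2 + 15)/6 = 24/6 = 4; σ²_I = ((15−1)/6)² = 5.444

Forward pass:
ES_A = 0; EF_A = 9
ES_B = 0; EF_B = 7
ES_C = 9; EF_C = 9+4 = 13
ES_D = 7; EF_D = 7+8 = 15
ES_E = max(EF_A=9, EF_B=7) = 9; EF_E = 9+11 = 20
ES_F = 7; EF_F = 7+4 = 11
ES_G = 15; EF_G = 15+12 = 27
ES_H = 13; EF_H = 13+11 = 24
ES_I = max(EF_E=20, EF_F=11, EF_G=27, EF_H=24) = 27; EF_I = 27+4 = 31
Expected project duration μ = 31 hours. Critical path: B → D → G → I.

Variances on critical path: σ²_B=1.778, σ²_D=4.000, σ²_G=7.111, σ²_I=5.444.
Largest is σ²_G = 7.111.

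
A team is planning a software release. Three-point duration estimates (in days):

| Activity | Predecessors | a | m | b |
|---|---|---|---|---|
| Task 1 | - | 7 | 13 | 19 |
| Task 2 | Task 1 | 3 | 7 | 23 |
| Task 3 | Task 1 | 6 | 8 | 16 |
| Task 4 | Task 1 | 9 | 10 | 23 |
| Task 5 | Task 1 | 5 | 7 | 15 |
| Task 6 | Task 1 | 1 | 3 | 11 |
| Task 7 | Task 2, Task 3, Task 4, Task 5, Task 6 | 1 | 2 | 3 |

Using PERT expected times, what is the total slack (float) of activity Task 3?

te_Task 1 = (7 + 4·13 + 19)/6 = 78/6 = 13
te_Task 2 = (3 + 4·7 + 23)/6 = 54/6 = 9
te_Task 3 = (6 + 4·8 + 16)/6 = 54/6 = 9
te_Task 4 = (9 + 4·10 + 23)/6 = 72/6 = 12
te_Task 5 = (5 + 4·7 + 15)/6 = 48/6 = 8
te_Task 6 = (1 + 4·3 + 11)/6 = 24/6 = 4
te_Task 7 = (1 + 4·2 + 3)/6 = 12/6 = 2

Forward pass:
ES_Task 1 = 0; EF_Task 1 = 13
ES_Task 2 = 13; EF_Task 2 = 13+9 = 22
ES_Task 3 = 13; EF_Task 3 = 13+9 = 22
ES_Task 4 = 13; EF_Task 4 = 13+12 = 25
ES_Task 5 = 13; EF_Task 5 = 13+8 = 21
ES_Task 6 = 13; EF_Task 6 = 13+4 = 17
ES_Task 7 = max(EF_Task 2=22, EF_Task 3=22, EF_Task 4=25, EF_Task 5=21, EF_Task 6=17) = 25; EF_Task 7 = 25+2 = 27
Expected project duration μ = 27 days. Critical path: Task 1 → Task 4 → Task 7.

Backward pass:
LF_Task 7 = 27; LS_Task 7 = 27−2 = 25
LF_Task 6 = LS_Task 7 = 25; LS_Task 6 = 25−4 = 21
LF_Task 5 = LS_Task 7 = 25; LS_Task 5 = 25−8 = 17
LF_Task 4 = LS_Task 7 = 25; LS_Task 4 = 25−12 = 13
LF_Task 3 = LS_Task 7 = 25; LS_Task 3 = 25−9 = 16
LF_Task 2 = LS_Task 7 = 25; LS_Task 2 = 25−9 = 16
LF_Task 1 = min(LS_Task 2=16, LS_Task 3=16, LS_Task 4=13, LS_Task 5=17, LS_Task 6=21) = 13; LS_Task 1 = 13−13 = 0
Slack_Task 3 = LS_Task 3 − ES_Task 3 = 16 − 13 = 3

3 days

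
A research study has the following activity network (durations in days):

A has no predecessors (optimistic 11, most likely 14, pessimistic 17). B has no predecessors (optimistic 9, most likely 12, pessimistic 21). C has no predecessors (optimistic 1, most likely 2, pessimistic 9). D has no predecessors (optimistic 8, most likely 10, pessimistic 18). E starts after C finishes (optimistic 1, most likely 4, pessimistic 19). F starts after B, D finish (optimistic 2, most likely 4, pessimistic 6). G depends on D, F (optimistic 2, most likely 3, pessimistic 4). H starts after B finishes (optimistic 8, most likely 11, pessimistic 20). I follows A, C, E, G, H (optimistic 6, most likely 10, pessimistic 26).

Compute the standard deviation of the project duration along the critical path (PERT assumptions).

4.37 days

te_A = (11 + 4·14 + 17)/6 = 84/6 = 14; σ²_A = ((17−11)/6)² = 1.000
te_B = (9 + 4·12 + 21)/6 = 78/6 = 13; σ²_B = ((21−9)/6)² = 4.000
te_C = (1 + 4·2 + 9)/6 = 18/6 = 3; σ²_C = ((9−1)/6)² = 1.778
te_D = (8 + 4·10 + 18)/6 = 66/6 = 11; σ²_D = ((18−8)/6)² = 2.778
te_E = (1 + 4·4 + 19)/6 = 36/6 = 6; σ²_E = ((19−1)/6)² = 9.000
te_F = (2 + 4·4 + 6)/6 = 24/6 = 4; σ²_F = ((6−2)/6)² = 0.444
te_G = (2 + 4·3 + 4)/6 = 18/6 = 3; σ²_G = ((4−2)/6)² = 0.111
te_H = (8 + 4·11 + 20)/6 = 72/6 = 12; σ²_H = ((20−8)/6)² = 4.000
te_I = (6 + 4·10 + 26)/6 = 72/6 = 12; σ²_I = ((26−6)/6)² = 11.111

Forward pass:
ES_A = 0; EF_A = 14
ES_B = 0; EF_B = 13
ES_C = 0; EF_C = 3
ES_D = 0; EF_D = 11
ES_E = 3; EF_E = 3+6 = 9
ES_F = max(EF_B=13, EF_D=11) = 13; EF_F = 13+4 = 17
ES_G = max(EF_D=11, EF_F=17) = 17; EF_G = 17+3 = 20
ES_H = 13; EF_H = 13+12 = 25
ES_I = max(EF_A=14, EF_C=3, EF_E=9, EF_G=20, EF_H=25) = 25; EF_I = 25+12 = 37
Expected project duration μ = 37 days. Critical path: B → H → I.

Variance along critical path = 4.000 + 4.000 + 11.111 = 19.111
σ = √19.111 = 4.372 days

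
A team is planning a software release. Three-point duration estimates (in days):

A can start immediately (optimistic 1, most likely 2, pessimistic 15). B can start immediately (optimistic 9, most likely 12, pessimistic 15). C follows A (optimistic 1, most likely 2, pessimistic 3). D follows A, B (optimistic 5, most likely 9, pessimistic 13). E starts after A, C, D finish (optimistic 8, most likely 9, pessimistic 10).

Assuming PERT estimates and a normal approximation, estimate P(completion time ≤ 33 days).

te_A = (1 + 4·2 + 15)/6 = 24/6 = 4; σ²_A = ((15−1)/6)² = 5.444
te_B = (9 + 4·12 + 15)/6 = 72/6 = 12; σ²_B = ((15−9)/6)² = 1.000
te_C = (1 + 4·2 + 3)/6 = 12/6 = 2; σ²_C = ((3−1)/6)² = 0.111
te_D = (5 + 4·9 + 13)/6 = 54/6 = 9; σ²_D = ((13−5)/6)² = 1.778
te_E = (8 + 4·9 + 10)/6 = 54/6 = 9; σ²_E = ((10−8)/6)² = 0.111

Forward pass:
ES_A = 0; EF_A = 4
ES_B = 0; EF_B = 12
ES_C = 4; EF_C = 4+2 = 6
ES_D = max(EF_A=4, EF_B=12) = 12; EF_D = 12+9 = 21
ES_E = max(EF_A=4, EF_C=6, EF_D=21) = 21; EF_E = 21+9 = 30
Expected project duration μ = 30 days. Critical path: B → D → E.

Variance along critical path = 1.000 + 1.778 + 0.111 = 2.889; σ = √2.889 = 1.700 days.
Z = (33 − 30) / 1.700 = 1.765
P(T ≤ 33) = Φ(1.765) ≈ 0.961

0.961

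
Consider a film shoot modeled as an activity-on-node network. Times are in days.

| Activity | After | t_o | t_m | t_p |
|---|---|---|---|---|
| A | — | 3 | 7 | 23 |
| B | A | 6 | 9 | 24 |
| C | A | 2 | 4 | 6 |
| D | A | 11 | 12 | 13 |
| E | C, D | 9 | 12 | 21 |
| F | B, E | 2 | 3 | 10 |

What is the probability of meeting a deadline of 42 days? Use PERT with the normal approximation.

0.834

te_A = (3 + 4·7 + 23)/6 = 54/6 = 9; σ²_A = ((23−3)/6)² = 11.111
te_B = (6 + 4·9 + 24)/6 = 66/6 = 11; σ²_B = ((24−6)/6)² = 9.000
te_C = (2 + 4·4 + 6)/6 = 24/6 = 4; σ²_C = ((6−2)/6)² = 0.444
te_D = (11 + 4·12 + 13)/6 = 72/6 = 12; σ²_D = ((13−11)/6)² = 0.111
te_E = (9 + 4·12 + 21)/6 = 78/6 = 13; σ²_E = ((21−9)/6)² = 4.000
te_F = (2 + 4·3 + 10)/6 = 24/6 = 4; σ²_F = ((10−2)/6)² = 1.778

Forward pass:
ES_A = 0; EF_A = 9
ES_B = 9; EF_B = 9+11 = 20
ES_C = 9; EF_C = 9+4 = 13
ES_D = 9; EF_D = 9+12 = 21
ES_E = max(EF_C=13, EF_D=21) = 21; EF_E = 21+13 = 34
ES_F = max(EF_B=20, EF_E=34) = 34; EF_F = 34+4 = 38
Expected project duration μ = 38 days. Critical path: A → D → E → F.

Variance along critical path = 11.111 + 0.111 + 4.000 + 1.778 = 17.000; σ = √17.000 = 4.123 days.
Z = (42 − 38) / 4.123 = 0.970
P(T ≤ 42) = Φ(0.970) ≈ 0.834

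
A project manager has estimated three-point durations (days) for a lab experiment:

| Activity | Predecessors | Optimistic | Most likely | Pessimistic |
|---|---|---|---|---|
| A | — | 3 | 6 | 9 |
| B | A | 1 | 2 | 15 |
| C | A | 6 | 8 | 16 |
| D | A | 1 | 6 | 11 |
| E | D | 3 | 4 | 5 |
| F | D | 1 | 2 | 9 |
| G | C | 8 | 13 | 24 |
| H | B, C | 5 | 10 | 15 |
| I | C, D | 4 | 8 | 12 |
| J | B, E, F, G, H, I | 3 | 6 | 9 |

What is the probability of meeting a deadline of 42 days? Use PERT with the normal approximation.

0.979

te_A = (3 + 4·6 + 9)/6 = 36/6 = 6; σ²_A = ((9−3)/6)² = 1.000
te_B = (1 + 4·2 + 15)/6 = 24/6 = 4; σ²_B = ((15−1)/6)² = 5.444
te_C = (6 + 4·8 + 16)/6 = 54/6 = 9; σ²_C = ((16−6)/6)² = 2.778
te_D = (1 + 4·6 + 11)/6 = 36/6 = 6; σ²_D = ((11−1)/6)² = 2.778
te_E = (3 + 4·4 + 5)/6 = 24/6 = 4; σ²_E = ((5−3)/6)² = 0.111
te_F = (1 + 4·2 + 9)/6 = 18/6 = 3; σ²_F = ((9−1)/6)² = 1.778
te_G = (8 + 4·13 + 24)/6 = 84/6 = 14; σ²_G = ((24−8)/6)² = 7.111
te_H = (5 + 4·10 + 15)/6 = 60/6 = 10; σ²_H = ((15−5)/6)² = 2.778
te_I = (4 + 4·8 + 12)/6 = 48/6 = 8; σ²_I = ((12−4)/6)² = 1.778
te_J = (3 + 4·6 + 9)/6 = 36/6 = 6; σ²_J = ((9−3)/6)² = 1.000

Forward pass:
ES_A = 0; EF_A = 6
ES_B = 6; EF_B = 6+4 = 10
ES_C = 6; EF_C = 6+9 = 15
ES_D = 6; EF_D = 6+6 = 12
ES_E = 12; EF_E = 12+4 = 16
ES_F = 12; EF_F = 12+3 = 15
ES_G = 15; EF_G = 15+14 = 29
ES_H = max(EF_B=10, EF_C=15) = 15; EF_H = 15+10 = 25
ES_I = max(EF_C=15, EF_D=12) = 15; EF_I = 15+8 = 23
ES_J = max(EF_B=10, EF_E=16, EF_F=15, EF_G=29, EF_H=25, EF_I=23) = 29; EF_J = 29+6 = 35
Expected project duration μ = 35 days. Critical path: A → C → G → J.

Variance along critical path = 1.000 + 2.778 + 7.111 + 1.000 = 11.889; σ = √11.889 = 3.448 days.
Z = (42 − 35) / 3.448 = 2.030
P(T ≤ 42) = Φ(2.030) ≈ 0.979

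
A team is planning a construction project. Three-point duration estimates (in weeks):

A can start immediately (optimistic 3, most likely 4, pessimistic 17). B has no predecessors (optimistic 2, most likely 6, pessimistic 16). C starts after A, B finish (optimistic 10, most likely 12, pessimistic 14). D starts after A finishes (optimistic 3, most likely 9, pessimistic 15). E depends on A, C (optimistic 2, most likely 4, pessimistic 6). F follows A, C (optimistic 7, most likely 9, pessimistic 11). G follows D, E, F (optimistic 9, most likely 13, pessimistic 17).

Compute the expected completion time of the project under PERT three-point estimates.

41 weeks

te_A = (3 + 4·4 + 17)/6 = 36/6 = 6
te_B = (2 + 4·6 + 16)/6 = 42/6 = 7
te_C = (10 + 4·12 + 14)/6 = 72/6 = 12
te_D = (3 + 4·9 + 15)/6 = 54/6 = 9
te_E = (2 + 4·4 + 6)/6 = 24/6 = 4
te_F = (7 + 4·9 + 11)/6 = 54/6 = 9
te_G = (9 + 4·13 + 17)/6 = 78/6 = 13

Forward pass:
ES_A = 0; EF_A = 6
ES_B = 0; EF_B = 7
ES_C = max(EF_A=6, EF_B=7) = 7; EF_C = 7+12 = 19
ES_D = 6; EF_D = 6+9 = 15
ES_E = max(EF_A=6, EF_C=19) = 19; EF_E = 19+4 = 23
ES_F = max(EF_A=6, EF_C=19) = 19; EF_F = 19+9 = 28
ES_G = max(EF_D=15, EF_E=23, EF_F=28) = 28; EF_G = 28+13 = 41
Expected project duration μ = 41 weeks. Critical path: B → C → F → G.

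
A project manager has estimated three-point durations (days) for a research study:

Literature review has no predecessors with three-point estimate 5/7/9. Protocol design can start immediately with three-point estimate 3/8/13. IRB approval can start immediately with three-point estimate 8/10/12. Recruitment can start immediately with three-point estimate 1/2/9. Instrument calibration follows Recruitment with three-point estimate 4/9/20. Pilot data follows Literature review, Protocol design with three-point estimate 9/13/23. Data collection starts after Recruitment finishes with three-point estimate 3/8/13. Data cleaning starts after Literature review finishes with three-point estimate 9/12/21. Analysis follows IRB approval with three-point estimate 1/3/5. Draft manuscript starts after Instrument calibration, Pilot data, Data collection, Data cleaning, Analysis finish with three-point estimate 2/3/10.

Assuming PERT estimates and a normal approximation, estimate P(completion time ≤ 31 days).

te_Literature review = (5 + 4·7 + 9)/6 = 42/6 = 7; σ²_Literature review = ((9−5)/6)² = 0.444
te_Protocol design = (3 + 4·8 + 13)/6 = 48/6 = 8; σ²_Protocol design = ((13−3)/6)² = 2.778
te_IRB approval = (8 + 4·10 + 12)/6 = 60/6 = 10; σ²_IRB approval = ((12−8)/6)² = 0.444
te_Recruitment = (1 + 4·2 + 9)/6 = 18/6 = 3; σ²_Recruitment = ((9−1)/6)² = 1.778
te_Instrument calibration = (4 + 4·9 + 20)/6 = 60/6 = 10; σ²_Instrument calibration = ((20−4)/6)² = 7.111
te_Pilot data = (9 + 4·13 + 23)/6 = 84/6 = 14; σ²_Pilot data = ((23−9)/6)² = 5.444
te_Data collection = (3 + 4·8 + 13)/6 = 48/6 = 8; σ²_Data collection = ((13−3)/6)² = 2.778
te_Data cleaning = (9 + 4·12 + 21)/6 = 78/6 = 13; σ²_Data cleaning = ((21−9)/6)² = 4.000
te_Analysis = (1 + 4·3 + 5)/6 = 18/6 = 3; σ²_Analysis = ((5−1)/6)² = 0.444
te_Draft manuscript = (2 + 4·3 + 10)/6 = 24/6 = 4; σ²_Draft manuscript = ((10−2)/6)² = 1.778

Forward pass:
ES_Literature review = 0; EF_Literature review = 7
ES_Protocol design = 0; EF_Protocol design = 8
ES_IRB approval = 0; EF_IRB approval = 10
ES_Recruitment = 0; EF_Recruitment = 3
ES_Instrument calibration = 3; EF_Instrument calibration = 3+10 = 13
ES_Pilot data = max(EF_Literature review=7, EF_Protocol design=8) = 8; EF_Pilot data = 8+14 = 22
ES_Data collection = 3; EF_Data collection = 3+8 = 11
ES_Data cleaning = 7; EF_Data cleaning = 7+13 = 20
ES_Analysis = 10; EF_Analysis = 10+3 = 13
ES_Draft manuscript = max(EF_Instrument calibration=13, EF_Pilot data=22, EF_Data collection=11, EF_Data cleaning=20, EF_Analysis=13) = 22; EF_Draft manuscript = 22+4 = 26
Expected project duration μ = 26 days. Critical path: Protocol design → Pilot data → Draft manuscript.

Variance along critical path = 2.778 + 5.444 + 1.778 = 10.000; σ = √10.000 = 3.162 days.
Z = (31 − 26) / 3.162 = 1.581
P(T ≤ 31) = Φ(1.581) ≈ 0.943

0.943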